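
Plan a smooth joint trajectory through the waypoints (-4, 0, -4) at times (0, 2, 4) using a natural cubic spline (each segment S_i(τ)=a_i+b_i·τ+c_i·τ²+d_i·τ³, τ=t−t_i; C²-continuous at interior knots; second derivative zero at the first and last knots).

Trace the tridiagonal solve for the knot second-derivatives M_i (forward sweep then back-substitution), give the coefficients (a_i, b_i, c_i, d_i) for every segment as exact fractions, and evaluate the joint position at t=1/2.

  seg 0: a=-4 b=3 c=0 d=-1/4
  seg 1: a=0 b=0 c=-3/2 d=1/4
S(1/2) = -81/32

Δ: Δ0=2, Δ1=-2
row 1: diag=8, rhs=-24; c'=1/4, d'=-3
back: M1=-3
M: M0=0, M1=-3, M2=0
seg 0: a=-4, c=M0/2=0, d=(M1−M0)/(6·2)=-1/4, b=Δ0−h0·(2M0+M1)/6=3
seg 1: a=0, c=M1/2=-3/2, d=(M2−M1)/(6·2)=1/4, b=Δ1−h1·(2M1+M2)/6=0
t_q=1/2 → seg 0, τ=1/2; S=-4+3·τ+0·τ²+-1/4·τ³=-81/32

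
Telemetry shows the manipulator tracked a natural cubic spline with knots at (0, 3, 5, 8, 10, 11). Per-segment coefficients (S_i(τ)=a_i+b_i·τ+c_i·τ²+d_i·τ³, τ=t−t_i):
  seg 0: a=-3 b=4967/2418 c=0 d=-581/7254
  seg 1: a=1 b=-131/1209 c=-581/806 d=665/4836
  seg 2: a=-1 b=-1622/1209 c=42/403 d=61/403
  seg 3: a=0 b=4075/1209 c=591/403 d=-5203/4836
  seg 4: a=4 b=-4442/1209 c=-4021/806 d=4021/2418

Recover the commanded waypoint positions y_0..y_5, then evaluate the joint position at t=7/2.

y_0=-3 y_1=1 y_2=-1 y_3=0 y_4=4 y_5=-3
S(7/2) = 10095/12896

y_0 = S_0(0) = a_0 = -3
y_1 = S_1(0) = a_1 = 1
y_2 = S_2(0) = a_2 = -1
y_3 = S_3(0) = a_3 = 0
y_4 = S_4(0) = a_4 = 4
y_5 = S_4(1) = -3
t_q=7/2 is in segment 1 (τ=1/2); S_1(τ)=10095/12896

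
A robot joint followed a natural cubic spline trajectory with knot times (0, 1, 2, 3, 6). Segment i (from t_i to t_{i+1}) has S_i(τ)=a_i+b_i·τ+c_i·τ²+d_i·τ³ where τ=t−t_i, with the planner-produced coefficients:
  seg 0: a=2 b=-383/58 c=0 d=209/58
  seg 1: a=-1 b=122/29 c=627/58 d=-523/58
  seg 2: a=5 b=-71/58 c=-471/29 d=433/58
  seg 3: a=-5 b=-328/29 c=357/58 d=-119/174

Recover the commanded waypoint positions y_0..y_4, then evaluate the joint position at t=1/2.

y_0 = S_0(0) = a_0 = 2
y_1 = S_1(0) = a_1 = -1
y_2 = S_2(0) = a_2 = 5
y_3 = S_3(0) = a_3 = -5
y_4 = S_3(3) = -2
t_q=1/2 is in segment 0 (τ=1/2); S_0(τ)=-395/464

y_0=2 y_1=-1 y_2=5 y_3=-5 y_4=-2
S(1/2) = -395/464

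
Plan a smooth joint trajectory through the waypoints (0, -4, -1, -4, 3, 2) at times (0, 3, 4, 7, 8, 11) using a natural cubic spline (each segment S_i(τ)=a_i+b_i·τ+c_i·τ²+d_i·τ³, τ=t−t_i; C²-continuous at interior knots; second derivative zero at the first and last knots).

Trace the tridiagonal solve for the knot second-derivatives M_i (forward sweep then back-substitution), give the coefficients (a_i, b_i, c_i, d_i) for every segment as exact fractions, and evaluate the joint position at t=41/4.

  seg 0: a=0 b=-1282/377 c=0 d=2338/10179
  seg 1: a=-4 b=1056/377 c=2338/1131 d=-2113/1131
  seg 2: a=-1 b=1505/1131 c=-4001/1131 d=323/351
  seg 3: a=-4 b=5600/1131 c=5366/1131 d=-3049/1131
  seg 4: a=3 b=2395/377 c=-3781/1131 d=3781/10179
S(41/4) = 111003/24128

Δ: Δ0=-4/3, Δ1=3, Δ2=-1, Δ3=7, Δ4=-1/3
row 1: diag=8, rhs=26; c'=1/8, d'=13/4
row 2: denom=8−1·1/8=63/8; d'=(-24−1·13/4)/(63/8)=-218/63
row 3: denom=8−3·8/21=48/7; d'=(48−3·-218/63)/(48/7)=613/72
row 4: denom=8−1·7/48=377/48; d'=(-44−1·613/72)/(377/48)=-7562/1131
back: M4=-7562/1131
back: M3=613/72−7/48·-7562/1131=10732/1131
back: M2=-218/63−8/21·10732/1131=-8002/1131
back: M1=13/4−1/8·-8002/1131=4676/1131
M: M0=0, M1=4676/1131, M2=-8002/1131, M3=10732/1131, M4=-7562/1131, M5=0
seg 0: a=0, c=M0/2=0, d=(M1−M0)/(6·3)=2338/10179, b=Δ0−h0·(2M0+M1)/6=-1282/377
seg 1: a=-4, c=M1/2=2338/1131, d=(M2−M1)/(6·1)=-2113/1131, b=Δ1−h1·(2M1+M2)/6=1056/377
seg 2: a=-1, c=M2/2=-4001/1131, d=(M3−M2)/(6·3)=323/351, b=Δ2−h2·(2M2+M3)/6=1505/1131
seg 3: a=-4, c=M3/2=5366/1131, d=(M4−M3)/(6·1)=-3049/1131, b=Δ3−h3·(2M3+M4)/6=5600/1131
seg 4: a=3, c=M4/2=-3781/1131, d=(M5−M4)/(6·3)=3781/10179, b=Δ4−h4·(2M4+M5)/6=2395/377
t_q=41/4 → seg 4, τ=9/4; S=3+2395/377·τ+-3781/1131·τ²+3781/10179·τ³=111003/24128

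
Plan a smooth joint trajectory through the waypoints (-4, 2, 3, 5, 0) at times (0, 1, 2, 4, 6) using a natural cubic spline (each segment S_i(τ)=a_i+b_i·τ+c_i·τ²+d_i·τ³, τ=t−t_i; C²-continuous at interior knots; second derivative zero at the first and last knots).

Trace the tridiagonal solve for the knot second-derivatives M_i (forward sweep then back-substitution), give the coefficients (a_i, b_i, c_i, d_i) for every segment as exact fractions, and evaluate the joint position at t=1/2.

Δ: Δ0=6, Δ1=1, Δ2=1, Δ3=-5/2
row 1: diag=4, rhs=-30; c'=1/4, d'=-15/2
row 2: denom=6−1·1/4=23/4; d'=(0−1·-15/2)/(23/4)=30/23
row 3: denom=8−2·8/23=168/23; d'=(-21−2·30/23)/(168/23)=-181/56
back: M3=-181/56
back: M2=30/23−8/23·-181/56=17/7
back: M1=-15/2−1/4·17/7=-227/28
M: M0=0, M1=-227/28, M2=17/7, M3=-181/56, M4=0
seg 0: a=-4, c=M0/2=0, d=(M1−M0)/(6·1)=-227/168, b=Δ0−h0·(2M0+M1)/6=1235/168
seg 1: a=2, c=M1/2=-227/56, d=(M2−M1)/(6·1)=295/168, b=Δ1−h1·(2M1+M2)/6=277/84
seg 2: a=3, c=M2/2=17/14, d=(M3−M2)/(6·2)=-317/672, b=Δ2−h2·(2M2+M3)/6=11/24
seg 3: a=5, c=M3/2=-181/112, d=(M4−M3)/(6·2)=181/672, b=Δ3−h3·(2M3+M4)/6=-29/84
t_q=1/2 → seg 0, τ=1/2; S=-4+1235/168·τ+0·τ²+-227/168·τ³=-221/448

  seg 0: a=-4 b=1235/168 c=0 d=-227/168
  seg 1: a=2 b=277/84 c=-227/56 d=295/168
  seg 2: a=3 b=11/24 c=17/14 d=-317/672
  seg 3: a=5 b=-29/84 c=-181/112 d=181/672
S(1/2) = -221/448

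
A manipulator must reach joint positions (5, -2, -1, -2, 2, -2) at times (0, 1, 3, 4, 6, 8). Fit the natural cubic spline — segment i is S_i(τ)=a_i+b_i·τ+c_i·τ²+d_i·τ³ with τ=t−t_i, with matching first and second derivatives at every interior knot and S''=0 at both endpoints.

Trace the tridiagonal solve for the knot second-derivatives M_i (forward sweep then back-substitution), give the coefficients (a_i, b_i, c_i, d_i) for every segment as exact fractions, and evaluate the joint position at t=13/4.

Δ: Δ0=-7, Δ1=1/2, Δ2=-1, Δ3=2, Δ4=-2
row 1: diag=6, rhs=45; c'=1/3, d'=15/2
row 2: denom=6−2·1/3=16/3; d'=(-9−2·15/2)/(16/3)=-9/2
row 3: denom=6−1·3/16=93/16; d'=(18−1·-9/2)/(93/16)=120/31
row 4: denom=8−2·32/93=680/93; d'=(-24−2·120/31)/(680/93)=-369/85
back: M4=-369/85
back: M3=120/31−32/93·-369/85=456/85
back: M2=-9/2−3/16·456/85=-468/85
back: M1=15/2−1/3·-468/85=1587/170
M: M0=0, M1=1587/170, M2=-468/85, M3=456/85, M4=-369/85, M5=0
seg 0: a=5, c=M0/2=0, d=(M1−M0)/(6·1)=529/340, b=Δ0−h0·(2M0+M1)/6=-2909/340
seg 1: a=-2, c=M1/2=1587/340, d=(M2−M1)/(6·2)=-841/680, b=Δ1−h1·(2M1+M2)/6=-661/170
seg 2: a=-1, c=M2/2=-234/85, d=(M3−M2)/(6·1)=154/85, b=Δ2−h2·(2M2+M3)/6=-1/17
seg 3: a=-2, c=M3/2=228/85, d=(M4−M3)/(6·2)=-55/68, b=Δ3−h3·(2M3+M4)/6=-11/85
seg 4: a=2, c=M4/2=-369/170, d=(M5−M4)/(6·2)=123/340, b=Δ4−h4·(2M4+M5)/6=76/85
t_q=13/4 → seg 2, τ=1/4; S=-1+-1/17·τ+-234/85·τ²+154/85·τ³=-3151/2720

  seg 0: a=5 b=-2909/340 c=0 d=529/340
  seg 1: a=-2 b=-661/170 c=1587/340 d=-841/680
  seg 2: a=-1 b=-1/17 c=-234/85 d=154/85
  seg 3: a=-2 b=-11/85 c=228/85 d=-55/68
  seg 4: a=2 b=76/85 c=-369/170 d=123/340
S(13/4) = -3151/2720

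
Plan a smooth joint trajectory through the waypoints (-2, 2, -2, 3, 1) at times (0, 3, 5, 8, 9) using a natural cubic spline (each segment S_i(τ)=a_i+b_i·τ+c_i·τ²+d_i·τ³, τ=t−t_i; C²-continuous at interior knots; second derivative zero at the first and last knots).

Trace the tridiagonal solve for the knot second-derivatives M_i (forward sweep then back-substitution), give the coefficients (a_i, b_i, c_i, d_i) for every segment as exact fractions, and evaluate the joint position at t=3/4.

  seg 0: a=-2 b=928/339 c=0 d=-476/3051
  seg 1: a=2 b=-500/339 c=-476/339 d=129/226
  seg 2: a=-2 b=-82/339 c=685/339 d=-1408/3051
  seg 3: a=3 b=-196/339 c=-241/113 d=241/339
S(3/4) = -23/1808

Δ: Δ0=4/3, Δ1=-2, Δ2=5/3, Δ3=-2
row 1: diag=10, rhs=-20; c'=1/5, d'=-2
row 2: denom=10−2·1/5=48/5; d'=(22−2·-2)/(48/5)=65/24
row 3: denom=8−3·5/16=113/16; d'=(-22−3·65/24)/(113/16)=-482/113
back: M3=-482/113
back: M2=65/24−5/16·-482/113=1370/339
back: M1=-2−1/5·1370/339=-952/339
M: M0=0, M1=-952/339, M2=1370/339, M3=-482/113, M4=0
seg 0: a=-2, c=M0/2=0, d=(M1−M0)/(6·3)=-476/3051, b=Δ0−h0·(2M0+M1)/6=928/339
seg 1: a=2, c=M1/2=-476/339, d=(M2−M1)/(6·2)=129/226, b=Δ1−h1·(2M1+M2)/6=-500/339
seg 2: a=-2, c=M2/2=685/339, d=(M3−M2)/(6·3)=-1408/3051, b=Δ2−h2·(2M2+M3)/6=-82/339
seg 3: a=3, c=M3/2=-241/113, d=(M4−M3)/(6·1)=241/339, b=Δ3−h3·(2M3+M4)/6=-196/339
t_q=3/4 → seg 0, τ=3/4; S=-2+928/339·τ+0·τ²+-476/3051·τ³=-23/1808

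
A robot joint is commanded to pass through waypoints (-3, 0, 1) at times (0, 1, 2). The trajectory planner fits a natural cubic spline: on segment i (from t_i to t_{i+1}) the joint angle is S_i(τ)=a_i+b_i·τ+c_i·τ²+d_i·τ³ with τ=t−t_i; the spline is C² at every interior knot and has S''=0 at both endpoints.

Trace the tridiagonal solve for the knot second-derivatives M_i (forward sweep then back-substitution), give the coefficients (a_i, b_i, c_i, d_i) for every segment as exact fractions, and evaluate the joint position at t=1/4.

  seg 0: a=-3 b=7/2 c=0 d=-1/2
  seg 1: a=0 b=2 c=-3/2 d=1/2
S(1/4) = -273/128

Δ: Δ0=3, Δ1=1
row 1: diag=4, rhs=-12; c'=1/4, d'=-3
back: M1=-3
M: M0=0, M1=-3, M2=0
seg 0: a=-3, c=M0/2=0, d=(M1−M0)/(6·1)=-1/2, b=Δ0−h0·(2M0+M1)/6=7/2
seg 1: a=0, c=M1/2=-3/2, d=(M2−M1)/(6·1)=1/2, b=Δ1−h1·(2M1+M2)/6=2
t_q=1/4 → seg 0, τ=1/4; S=-3+7/2·τ+0·τ²+-1/2·τ³=-273/128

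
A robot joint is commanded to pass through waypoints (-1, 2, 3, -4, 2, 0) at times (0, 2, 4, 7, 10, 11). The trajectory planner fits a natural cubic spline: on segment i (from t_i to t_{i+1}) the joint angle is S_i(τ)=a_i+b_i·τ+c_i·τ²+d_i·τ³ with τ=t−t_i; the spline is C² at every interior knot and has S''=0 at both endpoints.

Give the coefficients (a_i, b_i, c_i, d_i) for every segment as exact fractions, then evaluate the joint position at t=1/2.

  seg 0: a=-1 b=2276/1509 c=0 d=-25/12072
  seg 1: a=2 b=4477/3018 c=-25/2012 d=-2893/12072
  seg 2: a=3 b=-2176/1509 c=-1459/1006 d=10441/27162
  seg 3: a=-4 b=709/3018 c=3032/1509 d=-12865/27162
  seg 4: a=2 b=-751/1509 c=-2267/1006 d=2267/3018
S(1/2) = -7923/32192

Δ: Δ0=3/2, Δ1=1/2, Δ2=-7/3, Δ3=2, Δ4=-2
row 1: diag=8, rhs=-6; c'=1/4, d'=-3/4
row 2: denom=10−2·1/4=19/2; d'=(-17−2·-3/4)/(19/2)=-31/19
row 3: denom=12−3·6/19=210/19; d'=(26−3·-31/19)/(210/19)=587/210
row 4: denom=8−3·19/70=503/70; d'=(-24−3·587/210)/(503/70)=-2267/503
back: M4=-2267/503
back: M3=587/210−19/70·-2267/503=6064/1509
back: M2=-31/19−6/19·6064/1509=-1459/503
back: M1=-3/4−1/4·-1459/503=-25/1006
M: M0=0, M1=-25/1006, M2=-1459/503, M3=6064/1509, M4=-2267/503, M5=0
seg 0: a=-1, c=M0/2=0, d=(M1−M0)/(6·2)=-25/12072, b=Δ0−h0·(2M0+M1)/6=2276/1509
seg 1: a=2, c=M1/2=-25/2012, d=(M2−M1)/(6·2)=-2893/12072, b=Δ1−h1·(2M1+M2)/6=4477/3018
seg 2: a=3, c=M2/2=-1459/1006, d=(M3−M2)/(6·3)=10441/27162, b=Δ2−h2·(2M2+M3)/6=-2176/1509
seg 3: a=-4, c=M3/2=3032/1509, d=(M4−M3)/(6·3)=-12865/27162, b=Δ3−h3·(2M3+M4)/6=709/3018
seg 4: a=2, c=M4/2=-2267/1006, d=(M5−M4)/(6·1)=2267/3018, b=Δ4−h4·(2M4+M5)/6=-751/1509
t_q=1/2 → seg 0, τ=1/2; S=-1+2276/1509·τ+0·τ²+-25/12072·τ³=-7923/32192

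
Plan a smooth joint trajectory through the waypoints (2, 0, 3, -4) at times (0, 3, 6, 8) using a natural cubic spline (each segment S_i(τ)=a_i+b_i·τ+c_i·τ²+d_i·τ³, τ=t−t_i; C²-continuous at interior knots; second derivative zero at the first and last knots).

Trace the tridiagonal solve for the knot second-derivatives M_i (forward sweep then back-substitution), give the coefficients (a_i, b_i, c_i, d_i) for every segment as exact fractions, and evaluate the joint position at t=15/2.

Δ: Δ0=-2/3, Δ1=1, Δ2=-7/2
row 1: diag=12, rhs=10; c'=1/4, d'=5/6
row 2: denom=10−3·1/4=37/4; d'=(-27−3·5/6)/(37/4)=-118/37
back: M2=-118/37
back: M1=5/6−1/4·-118/37=181/111
M: M0=0, M1=181/111, M2=-118/37, M3=0
seg 0: a=2, c=M0/2=0, d=(M1−M0)/(6·3)=181/1998, b=Δ0−h0·(2M0+M1)/6=-329/222
seg 1: a=0, c=M1/2=181/222, d=(M2−M1)/(6·3)=-535/1998, b=Δ1−h1·(2M1+M2)/6=107/111
seg 2: a=3, c=M2/2=-59/37, d=(M3−M2)/(6·2)=59/222, b=Δ2−h2·(2M2+M3)/6=-305/222
t_q=15/2 → seg 2, τ=3/2; S=3+-305/222·τ+-59/37·τ²+59/222·τ³=-1037/592

  seg 0: a=2 b=-329/222 c=0 d=181/1998
  seg 1: a=0 b=107/111 c=181/222 d=-535/1998
  seg 2: a=3 b=-305/222 c=-59/37 d=59/222
S(15/2) = -1037/592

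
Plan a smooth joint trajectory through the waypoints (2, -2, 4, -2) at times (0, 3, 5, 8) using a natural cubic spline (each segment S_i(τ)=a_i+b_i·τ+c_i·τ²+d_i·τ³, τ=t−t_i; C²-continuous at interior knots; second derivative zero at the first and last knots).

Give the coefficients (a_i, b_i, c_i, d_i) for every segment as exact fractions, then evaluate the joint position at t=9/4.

Δ: Δ0=-4/3, Δ1=3, Δ2=-2
row 1: diag=10, rhs=26; c'=1/5, d'=13/5
row 2: denom=10−2·1/5=48/5; d'=(-30−2·13/5)/(48/5)=-11/3
back: M2=-11/3
back: M1=13/5−1/5·-11/3=10/3
M: M0=0, M1=10/3, M2=-11/3, M3=0
seg 0: a=2, c=M0/2=0, d=(M1−M0)/(6·3)=5/27, b=Δ0−h0·(2M0+M1)/6=-3
seg 1: a=-2, c=M1/2=5/3, d=(M2−M1)/(6·2)=-7/12, b=Δ1−h1·(2M1+M2)/6=2
seg 2: a=4, c=M2/2=-11/6, d=(M3−M2)/(6·3)=11/54, b=Δ2−h2·(2M2+M3)/6=5/3
t_q=9/4 → seg 0, τ=9/4; S=2+-3·τ+0·τ²+5/27·τ³=-169/64

  seg 0: a=2 b=-3 c=0 d=5/27
  seg 1: a=-2 b=2 c=5/3 d=-7/12
  seg 2: a=4 b=5/3 c=-11/6 d=11/54
S(9/4) = -169/64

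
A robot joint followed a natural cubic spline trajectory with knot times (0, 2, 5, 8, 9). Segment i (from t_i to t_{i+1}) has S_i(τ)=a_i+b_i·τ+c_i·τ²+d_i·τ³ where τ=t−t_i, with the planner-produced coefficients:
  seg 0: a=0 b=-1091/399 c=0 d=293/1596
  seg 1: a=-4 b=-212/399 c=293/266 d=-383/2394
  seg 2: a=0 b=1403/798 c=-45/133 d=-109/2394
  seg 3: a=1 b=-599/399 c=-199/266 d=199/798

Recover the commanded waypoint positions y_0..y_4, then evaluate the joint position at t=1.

y_0 = S_0(0) = a_0 = 0
y_1 = S_1(0) = a_1 = -4
y_2 = S_2(0) = a_2 = 0
y_3 = S_3(0) = a_3 = 1
y_4 = S_3(1) = -1
t_q=1 is in segment 0 (τ=1); S_0(τ)=-1357/532

y_0=0 y_1=-4 y_2=0 y_3=1 y_4=-1
S(1) = -1357/532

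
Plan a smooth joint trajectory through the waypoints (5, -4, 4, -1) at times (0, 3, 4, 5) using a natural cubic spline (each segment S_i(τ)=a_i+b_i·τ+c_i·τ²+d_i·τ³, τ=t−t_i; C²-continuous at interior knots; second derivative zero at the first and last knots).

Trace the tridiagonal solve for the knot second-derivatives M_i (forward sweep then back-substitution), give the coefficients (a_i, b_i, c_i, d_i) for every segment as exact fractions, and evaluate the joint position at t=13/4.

Δ: Δ0=-3, Δ1=8, Δ2=-5
row 1: diag=8, rhs=66; c'=1/8, d'=33/4
row 2: denom=4−1·1/8=31/8; d'=(-78−1·33/4)/(31/8)=-690/31
back: M2=-690/31
back: M1=33/4−1/8·-690/31=342/31
M: M0=0, M1=342/31, M2=-690/31, M3=0
seg 0: a=5, c=M0/2=0, d=(M1−M0)/(6·3)=19/31, b=Δ0−h0·(2M0+M1)/6=-264/31
seg 1: a=-4, c=M1/2=171/31, d=(M2−M1)/(6·1)=-172/31, b=Δ1−h1·(2M1+M2)/6=249/31
seg 2: a=4, c=M2/2=-345/31, d=(M3−M2)/(6·1)=115/31, b=Δ2−h2·(2M2+M3)/6=75/31
t_q=13/4 → seg 1, τ=1/4; S=-4+249/31·τ+171/31·τ²+-172/31·τ³=-215/124

  seg 0: a=5 b=-264/31 c=0 d=19/31
  seg 1: a=-4 b=249/31 c=171/31 d=-172/31
  seg 2: a=4 b=75/31 c=-345/31 d=115/31
S(13/4) = -215/124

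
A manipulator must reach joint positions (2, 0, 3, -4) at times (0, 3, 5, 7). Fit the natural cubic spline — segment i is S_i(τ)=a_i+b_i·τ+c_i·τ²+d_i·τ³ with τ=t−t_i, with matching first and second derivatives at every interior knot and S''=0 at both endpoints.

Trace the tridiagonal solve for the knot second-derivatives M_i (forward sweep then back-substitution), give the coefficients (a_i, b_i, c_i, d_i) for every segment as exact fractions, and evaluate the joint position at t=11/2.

  seg 0: a=2 b=-199/114 c=0 d=41/342
  seg 1: a=0 b=85/57 c=41/38 d=-245/456
  seg 2: a=3 b=-73/114 c=-163/76 d=163/456
S(11/2) = 2661/1216

Δ: Δ0=-2/3, Δ1=3/2, Δ2=-7/2
row 1: diag=10, rhs=13; c'=1/5, d'=13/10
row 2: denom=8−2·1/5=38/5; d'=(-30−2·13/10)/(38/5)=-163/38
back: M2=-163/38
back: M1=13/10−1/5·-163/38=41/19
M: M0=0, M1=41/19, M2=-163/38, M3=0
seg 0: a=2, c=M0/2=0, d=(M1−M0)/(6·3)=41/342, b=Δ0−h0·(2M0+M1)/6=-199/114
seg 1: a=0, c=M1/2=41/38, d=(M2−M1)/(6·2)=-245/456, b=Δ1−h1·(2M1+M2)/6=85/57
seg 2: a=3, c=M2/2=-163/76, d=(M3−M2)/(6·2)=163/456, b=Δ2−h2·(2M2+M3)/6=-73/114
t_q=11/2 → seg 2, τ=1/2; S=3+-73/114·τ+-163/76·τ²+163/456·τ³=2661/1216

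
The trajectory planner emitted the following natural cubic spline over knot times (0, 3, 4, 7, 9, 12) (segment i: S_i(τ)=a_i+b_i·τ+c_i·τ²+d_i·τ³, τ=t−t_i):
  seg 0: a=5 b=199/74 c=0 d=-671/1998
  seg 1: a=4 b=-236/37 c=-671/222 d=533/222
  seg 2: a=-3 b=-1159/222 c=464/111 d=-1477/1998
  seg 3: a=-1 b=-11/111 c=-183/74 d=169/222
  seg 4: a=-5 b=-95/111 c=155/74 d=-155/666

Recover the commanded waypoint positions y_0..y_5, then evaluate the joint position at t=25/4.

y_0 = S_0(0) = a_0 = 5
y_1 = S_1(0) = a_1 = 4
y_2 = S_2(0) = a_2 = -3
y_3 = S_3(0) = a_3 = -1
y_4 = S_4(0) = a_4 = -5
y_5 = S_4(3) = 5
t_q=25/4 is in segment 2 (τ=9/4); S_2(τ)=-9495/4736

y_0=5 y_1=4 y_2=-3 y_3=-1 y_4=-5 y_5=5
S(25/4) = -9495/4736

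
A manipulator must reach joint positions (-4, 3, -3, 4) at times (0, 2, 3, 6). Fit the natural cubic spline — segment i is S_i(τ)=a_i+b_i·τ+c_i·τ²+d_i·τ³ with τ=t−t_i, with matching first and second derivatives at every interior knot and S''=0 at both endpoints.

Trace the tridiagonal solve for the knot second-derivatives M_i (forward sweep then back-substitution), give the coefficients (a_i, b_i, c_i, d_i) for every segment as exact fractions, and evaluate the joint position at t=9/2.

  seg 0: a=-4 b=1999/282 c=0 d=-253/282
  seg 1: a=3 b=-1037/282 c=-253/47 d=863/282
  seg 2: a=-3 b=-742/141 c=357/94 d=-119/282
S(9/2) = -2837/752

Δ: Δ0=7/2, Δ1=-6, Δ2=7/3
row 1: diag=6, rhs=-57; c'=1/6, d'=-19/2
row 2: denom=8−1·1/6=47/6; d'=(50−1·-19/2)/(47/6)=357/47
back: M2=357/47
back: M1=-19/2−1/6·357/47=-506/47
M: M0=0, M1=-506/47, M2=357/47, M3=0
seg 0: a=-4, c=M0/2=0, d=(M1−M0)/(6·2)=-253/282, b=Δ0−h0·(2M0+M1)/6=1999/282
seg 1: a=3, c=M1/2=-253/47, d=(M2−M1)/(6·1)=863/282, b=Δ1−h1·(2M1+M2)/6=-1037/282
seg 2: a=-3, c=M2/2=357/94, d=(M3−M2)/(6·3)=-119/282, b=Δ2−h2·(2M2+M3)/6=-742/141
t_q=9/2 → seg 2, τ=3/2; S=-3+-742/141·τ+357/94·τ²+-119/282·τ³=-2837/752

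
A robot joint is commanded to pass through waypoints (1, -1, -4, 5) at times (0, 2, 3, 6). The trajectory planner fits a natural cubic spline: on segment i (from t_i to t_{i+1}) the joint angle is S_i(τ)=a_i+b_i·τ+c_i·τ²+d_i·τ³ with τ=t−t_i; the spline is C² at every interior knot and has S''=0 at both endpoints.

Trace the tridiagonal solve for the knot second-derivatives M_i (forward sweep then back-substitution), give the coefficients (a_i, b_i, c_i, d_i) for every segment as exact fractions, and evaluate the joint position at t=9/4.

Δ: Δ0=-1, Δ1=-3, Δ2=3
row 1: diag=6, rhs=-12; c'=1/6, d'=-2
row 2: denom=8−1·1/6=47/6; d'=(36−1·-2)/(47/6)=228/47
back: M2=228/47
back: M1=-2−1/6·228/47=-132/47
M: M0=0, M1=-132/47, M2=228/47, M3=0
seg 0: a=1, c=M0/2=0, d=(M1−M0)/(6·2)=-11/47, b=Δ0−h0·(2M0+M1)/6=-3/47
seg 1: a=-1, c=M1/2=-66/47, d=(M2−M1)/(6·1)=60/47, b=Δ1−h1·(2M1+M2)/6=-135/47
seg 2: a=-4, c=M2/2=114/47, d=(M3−M2)/(6·3)=-38/141, b=Δ2−h2·(2M2+M3)/6=-87/47
t_q=9/4 → seg 1, τ=1/4; S=-1+-135/47·τ+-66/47·τ²+60/47·τ³=-1343/752

  seg 0: a=1 b=-3/47 c=0 d=-11/47
  seg 1: a=-1 b=-135/47 c=-66/47 d=60/47
  seg 2: a=-4 b=-87/47 c=114/47 d=-38/141
S(9/4) = -1343/752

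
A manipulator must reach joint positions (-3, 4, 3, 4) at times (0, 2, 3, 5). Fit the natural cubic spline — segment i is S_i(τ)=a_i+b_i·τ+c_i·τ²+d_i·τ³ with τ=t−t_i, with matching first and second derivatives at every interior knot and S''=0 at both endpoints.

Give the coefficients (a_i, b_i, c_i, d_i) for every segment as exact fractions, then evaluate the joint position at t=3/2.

Δ: Δ0=7/2, Δ1=-1, Δ2=1/2
row 1: diag=6, rhs=-27; c'=1/6, d'=-9/2
row 2: denom=6−1·1/6=35/6; d'=(9−1·-9/2)/(35/6)=81/35
back: M2=81/35
back: M1=-9/2−1/6·81/35=-171/35
M: M0=0, M1=-171/35, M2=81/35, M3=0
seg 0: a=-3, c=M0/2=0, d=(M1−M0)/(6·2)=-57/140, b=Δ0−h0·(2M0+M1)/6=359/70
seg 1: a=4, c=M1/2=-171/70, d=(M2−M1)/(6·1)=6/5, b=Δ1−h1·(2M1+M2)/6=17/70
seg 2: a=3, c=M2/2=81/70, d=(M3−M2)/(6·2)=-27/140, b=Δ2−h2·(2M2+M3)/6=-73/70
t_q=3/2 → seg 0, τ=3/2; S=-3+359/70·τ+0·τ²+-57/140·τ³=531/160

  seg 0: a=-3 b=359/70 c=0 d=-57/140
  seg 1: a=4 b=17/70 c=-171/70 d=6/5
  seg 2: a=3 b=-73/70 c=81/70 d=-27/140
S(3/2) = 531/160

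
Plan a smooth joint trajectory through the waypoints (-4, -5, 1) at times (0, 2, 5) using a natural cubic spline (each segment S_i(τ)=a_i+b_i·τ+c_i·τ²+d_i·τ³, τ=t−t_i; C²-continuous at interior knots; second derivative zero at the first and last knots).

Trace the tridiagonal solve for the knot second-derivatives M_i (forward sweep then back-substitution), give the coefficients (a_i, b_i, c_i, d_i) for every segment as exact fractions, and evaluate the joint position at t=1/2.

  seg 0: a=-4 b=-1 c=0 d=1/8
  seg 1: a=-5 b=1/2 c=3/4 d=-1/12
S(1/2) = -287/64

Δ: Δ0=-1/2, Δ1=2
row 1: diag=10, rhs=15; c'=3/10, d'=3/2
back: M1=3/2
M: M0=0, M1=3/2, M2=0
seg 0: a=-4, c=M0/2=0, d=(M1−M0)/(6·2)=1/8, b=Δ0−h0·(2M0+M1)/6=-1
seg 1: a=-5, c=M1/2=3/4, d=(M2−M1)/(6·3)=-1/12, b=Δ1−h1·(2M1+M2)/6=1/2
t_q=1/2 → seg 0, τ=1/2; S=-4+-1·τ+0·τ²+1/8·τ³=-287/64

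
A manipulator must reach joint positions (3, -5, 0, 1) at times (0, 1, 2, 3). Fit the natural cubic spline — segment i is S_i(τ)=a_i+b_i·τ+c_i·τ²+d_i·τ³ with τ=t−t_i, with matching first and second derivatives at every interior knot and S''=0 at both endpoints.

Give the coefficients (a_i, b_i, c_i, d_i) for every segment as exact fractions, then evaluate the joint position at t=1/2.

Δ: Δ0=-8, Δ1=5, Δ2=1
row 1: diag=4, rhs=78; c'=1/4, d'=39/2
row 2: denom=4−1·1/4=15/4; d'=(-24−1·39/2)/(15/4)=-58/5
back: M2=-58/5
back: M1=39/2−1/4·-58/5=112/5
M: M0=0, M1=112/5, M2=-58/5, M3=0
seg 0: a=3, c=M0/2=0, d=(M1−M0)/(6·1)=56/15, b=Δ0−h0·(2M0+M1)/6=-176/15
seg 1: a=-5, c=M1/2=56/5, d=(M2−M1)/(6·1)=-17/3, b=Δ1−h1·(2M1+M2)/6=-8/15
seg 2: a=0, c=M2/2=-29/5, d=(M3−M2)/(6·1)=29/15, b=Δ2−h2·(2M2+M3)/6=73/15
t_q=1/2 → seg 0, τ=1/2; S=3+-176/15·τ+0·τ²+56/15·τ³=-12/5

  seg 0: a=3 b=-176/15 c=0 d=56/15
  seg 1: a=-5 b=-8/15 c=56/5 d=-17/3
  seg 2: a=0 b=73/15 c=-29/5 d=29/15
S(1/2) = -12/5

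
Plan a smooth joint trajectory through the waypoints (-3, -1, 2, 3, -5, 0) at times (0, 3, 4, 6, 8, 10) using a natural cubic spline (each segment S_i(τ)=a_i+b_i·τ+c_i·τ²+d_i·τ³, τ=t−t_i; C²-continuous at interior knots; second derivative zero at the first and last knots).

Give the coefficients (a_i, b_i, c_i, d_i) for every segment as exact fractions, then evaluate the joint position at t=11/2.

  seg 0: a=-3 b=-557/1923 c=0 d=613/5769
  seg 1: a=-1 b=4960/1923 c=613/641 d=-1030/1923
  seg 2: a=2 b=5548/1923 c=-417/641 d=-4169/15384
  seg 3: a=3 b=-11419/3846 c=-5837/2564 d=6773/7692
  seg 4: a=-5 b=-5803/3846 c=7709/2564 d=-7709/15384
S(11/2) = 162015/41024

Δ: Δ0=2/3, Δ1=3, Δ2=1/2, Δ3=-4, Δ4=5/2
row 1: diag=8, rhs=14; c'=1/8, d'=7/4
row 2: denom=6−1·1/8=47/8; d'=(-15−1·7/4)/(47/8)=-134/47
row 3: denom=8−2·16/47=344/47; d'=(-27−2·-134/47)/(344/47)=-1001/344
row 4: denom=8−2·47/172=641/86; d'=(39−2·-1001/344)/(641/86)=7709/1282
back: M4=7709/1282
back: M3=-1001/344−47/172·7709/1282=-5837/1282
back: M2=-134/47−16/47·-5837/1282=-834/641
back: M1=7/4−1/8·-834/641=1226/641
M: M0=0, M1=1226/641, M2=-834/641, M3=-5837/1282, M4=7709/1282, M5=0
seg 0: a=-3, c=M0/2=0, d=(M1−M0)/(6·3)=613/5769, b=Δ0−h0·(2M0+M1)/6=-557/1923
seg 1: a=-1, c=M1/2=613/641, d=(M2−M1)/(6·1)=-1030/1923, b=Δ1−h1·(2M1+M2)/6=4960/1923
seg 2: a=2, c=M2/2=-417/641, d=(M3−M2)/(6·2)=-4169/15384, b=Δ2−h2·(2M2+M3)/6=5548/1923
seg 3: a=3, c=M3/2=-5837/2564, d=(M4−M3)/(6·2)=6773/7692, b=Δ3−h3·(2M3+M4)/6=-11419/3846
seg 4: a=-5, c=M4/2=7709/2564, d=(M5−M4)/(6·2)=-7709/15384, b=Δ4−h4·(2M4+M5)/6=-5803/3846
t_q=11/2 → seg 2, τ=3/2; S=2+5548/1923·τ+-417/641·τ²+-4169/15384·τ³=162015/41024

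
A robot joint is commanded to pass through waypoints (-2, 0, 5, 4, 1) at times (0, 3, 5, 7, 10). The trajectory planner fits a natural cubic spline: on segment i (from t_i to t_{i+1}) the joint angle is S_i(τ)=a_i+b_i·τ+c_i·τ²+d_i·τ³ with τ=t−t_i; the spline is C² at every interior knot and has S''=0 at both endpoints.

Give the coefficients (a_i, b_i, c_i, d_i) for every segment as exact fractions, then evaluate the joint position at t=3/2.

  seg 0: a=-2 b=-7/45 c=0 d=37/405
  seg 1: a=0 b=104/45 c=37/45 d=-131/360
  seg 2: a=5 b=37/30 c=-49/36 d=89/360
  seg 3: a=4 b=-56/45 c=11/90 d=-11/810
S(3/2) = -77/40

Δ: Δ0=2/3, Δ1=5/2, Δ2=-1/2, Δ3=-1
row 1: diag=10, rhs=11; c'=1/5, d'=11/10
row 2: denom=8−2·1/5=38/5; d'=(-18−2·11/10)/(38/5)=-101/38
row 3: denom=10−2·5/19=180/19; d'=(-3−2·-101/38)/(180/19)=11/45
back: M3=11/45
back: M2=-101/38−5/19·11/45=-49/18
back: M1=11/10−1/5·-49/18=74/45
M: M0=0, M1=74/45, M2=-49/18, M3=11/45, M4=0
seg 0: a=-2, c=M0/2=0, d=(M1−M0)/(6·3)=37/405, b=Δ0−h0·(2M0+M1)/6=-7/45
seg 1: a=0, c=M1/2=37/45, d=(M2−M1)/(6·2)=-131/360, b=Δ1−h1·(2M1+M2)/6=104/45
seg 2: a=5, c=M2/2=-49/36, d=(M3−M2)/(6·2)=89/360, b=Δ2−h2·(2M2+M3)/6=37/30
seg 3: a=4, c=M3/2=11/90, d=(M4−M3)/(6·3)=-11/810, b=Δ3−h3·(2M3+M4)/6=-56/45
t_q=3/2 → seg 0, τ=3/2; S=-2+-7/45·τ+0·τ²+37/405·τ³=-77/40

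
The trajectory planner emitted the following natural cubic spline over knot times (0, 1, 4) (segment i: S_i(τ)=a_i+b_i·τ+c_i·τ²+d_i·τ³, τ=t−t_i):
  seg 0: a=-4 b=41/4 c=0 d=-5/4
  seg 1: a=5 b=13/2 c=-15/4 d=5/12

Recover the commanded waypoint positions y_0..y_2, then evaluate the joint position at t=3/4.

y_0=-4 y_1=5 y_2=2
S(3/4) = 809/256

y_0 = S_0(0) = a_0 = -4
y_1 = S_1(0) = a_1 = 5
y_2 = S_1(3) = 2
t_q=3/4 is in segment 0 (τ=3/4); S_0(τ)=809/256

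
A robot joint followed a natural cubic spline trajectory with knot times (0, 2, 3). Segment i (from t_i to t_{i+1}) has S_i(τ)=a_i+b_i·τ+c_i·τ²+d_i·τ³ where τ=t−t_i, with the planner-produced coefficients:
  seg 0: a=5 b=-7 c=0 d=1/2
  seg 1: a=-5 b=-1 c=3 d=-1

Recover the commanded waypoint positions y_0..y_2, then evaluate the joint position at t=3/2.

y_0=5 y_1=-5 y_2=-4
S(3/2) = -61/16

y_0 = S_0(0) = a_0 = 5
y_1 = S_1(0) = a_1 = -5
y_2 = S_1(1) = -4
t_q=3/2 is in segment 0 (τ=3/2); S_0(τ)=-61/16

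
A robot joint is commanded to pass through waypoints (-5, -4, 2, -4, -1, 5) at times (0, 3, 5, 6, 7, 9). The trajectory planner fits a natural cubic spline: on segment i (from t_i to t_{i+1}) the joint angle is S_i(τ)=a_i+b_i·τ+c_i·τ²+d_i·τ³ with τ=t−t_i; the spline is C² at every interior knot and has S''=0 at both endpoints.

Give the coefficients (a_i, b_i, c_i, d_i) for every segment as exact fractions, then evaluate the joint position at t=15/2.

  seg 0: a=-5 b=-3319/1842 c=0 d=437/1842
  seg 1: a=-4 b=4240/921 c=1311/614 d=-2705/1842
  seg 2: a=2 b=-4124/921 c=-4099/614 d=9493/1842
  seg 3: a=-4 b=-4363/1842 c=2697/307 d=-6293/1842
  seg 4: a=-1 b=4561/921 c=-899/614 d=899/3684
S(15/2) = 11205/9824

Δ: Δ0=1/3, Δ1=3, Δ2=-6, Δ3=3, Δ4=3
row 1: diag=10, rhs=16; c'=1/5, d'=8/5
row 2: denom=6−2·1/5=28/5; d'=(-54−2·8/5)/(28/5)=-143/14
row 3: denom=4−1·5/28=107/28; d'=(54−1·-143/14)/(107/28)=1798/107
row 4: denom=6−1·28/107=614/107; d'=(0−1·1798/107)/(614/107)=-899/307
back: M4=-899/307
back: M3=1798/107−28/107·-899/307=5394/307
back: M2=-143/14−5/28·5394/307=-4099/307
back: M1=8/5−1/5·-4099/307=1311/307
M: M0=0, M1=1311/307, M2=-4099/307, M3=5394/307, M4=-899/307, M5=0
seg 0: a=-5, c=M0/2=0, d=(M1−M0)/(6·3)=437/1842, b=Δ0−h0·(2M0+M1)/6=-3319/1842
seg 1: a=-4, c=M1/2=1311/614, d=(M2−M1)/(6·2)=-2705/1842, b=Δ1−h1·(2M1+M2)/6=4240/921
seg 2: a=2, c=M2/2=-4099/614, d=(M3−M2)/(6·1)=9493/1842, b=Δ2−h2·(2M2+M3)/6=-4124/921
seg 3: a=-4, c=M3/2=2697/307, d=(M4−M3)/(6·1)=-6293/1842, b=Δ3−h3·(2M3+M4)/6=-4363/1842
seg 4: a=-1, c=M4/2=-899/614, d=(M5−M4)/(6·2)=899/3684, b=Δ4−h4·(2M4+M5)/6=4561/921
t_q=15/2 → seg 4, τ=1/2; S=-1+4561/921·τ+-899/614·τ²+899/3684·τ³=11205/9824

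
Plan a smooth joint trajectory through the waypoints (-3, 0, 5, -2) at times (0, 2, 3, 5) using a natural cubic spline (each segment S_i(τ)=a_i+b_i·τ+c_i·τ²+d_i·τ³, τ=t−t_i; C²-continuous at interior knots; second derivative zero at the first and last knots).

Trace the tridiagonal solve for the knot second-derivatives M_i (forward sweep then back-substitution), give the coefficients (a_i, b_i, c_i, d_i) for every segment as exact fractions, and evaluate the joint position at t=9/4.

  seg 0: a=-3 b=-13/70 c=0 d=59/140
  seg 1: a=0 b=341/70 c=177/70 d=-12/5
  seg 2: a=5 b=191/70 c=-327/70 d=109/140
S(9/4) = 1499/1120

Δ: Δ0=3/2, Δ1=5, Δ2=-7/2
row 1: diag=6, rhs=21; c'=1/6, d'=7/2
row 2: denom=6−1·1/6=35/6; d'=(-51−1·7/2)/(35/6)=-327/35
back: M2=-327/35
back: M1=7/2−1/6·-327/35=177/35
M: M0=0, M1=177/35, M2=-327/35, M3=0
seg 0: a=-3, c=M0/2=0, d=(M1−M0)/(6·2)=59/140, b=Δ0−h0·(2M0+M1)/6=-13/70
seg 1: a=0, c=M1/2=177/70, d=(M2−M1)/(6·1)=-12/5, b=Δ1−h1·(2M1+M2)/6=341/70
seg 2: a=5, c=M2/2=-327/70, d=(M3−M2)/(6·2)=109/140, b=Δ2−h2·(2M2+M3)/6=191/70
t_q=9/4 → seg 1, τ=1/4; S=0+341/70·τ+177/70·τ²+-12/5·τ³=1499/1120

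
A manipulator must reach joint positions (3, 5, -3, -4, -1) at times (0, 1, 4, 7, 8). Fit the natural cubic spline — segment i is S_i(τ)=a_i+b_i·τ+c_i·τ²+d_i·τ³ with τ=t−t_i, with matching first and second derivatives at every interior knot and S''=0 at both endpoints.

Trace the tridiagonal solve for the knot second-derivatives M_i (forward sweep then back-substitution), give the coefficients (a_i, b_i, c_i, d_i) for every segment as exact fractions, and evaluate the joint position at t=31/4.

  seg 0: a=3 b=35/13 c=0 d=-9/13
  seg 1: a=5 b=8/13 c=-27/13 d=115/351
  seg 2: a=-3 b=-3 c=34/39 d=2/351
  seg 3: a=-4 b=31/13 c=12/13 d=-4/13
S(31/4) = -379/208

Δ: Δ0=2, Δ1=-8/3, Δ2=-1/3, Δ3=3
row 1: diag=8, rhs=-28; c'=3/8, d'=-7/2
row 2: denom=12−3·3/8=87/8; d'=(14−3·-7/2)/(87/8)=196/87
row 3: denom=8−3·8/29=208/29; d'=(20−3·196/87)/(208/29)=24/13
back: M3=24/13
back: M2=196/87−8/29·24/13=68/39
back: M1=-7/2−3/8·68/39=-54/13
M: M0=0, M1=-54/13, M2=68/39, M3=24/13, M4=0
seg 0: a=3, c=M0/2=0, d=(M1−M0)/(6·1)=-9/13, b=Δ0−h0·(2M0+M1)/6=35/13
seg 1: a=5, c=M1/2=-27/13, d=(M2−M1)/(6·3)=115/351, b=Δ1−h1·(2M1+M2)/6=8/13
seg 2: a=-3, c=M2/2=34/39, d=(M3−M2)/(6·3)=2/351, b=Δ2−h2·(2M2+M3)/6=-3
seg 3: a=-4, c=M3/2=12/13, d=(M4−M3)/(6·1)=-4/13, b=Δ3−h3·(2M3+M4)/6=31/13
t_q=31/4 → seg 3, τ=3/4; S=-4+31/13·τ+12/13·τ²+-4/13·τ³=-379/208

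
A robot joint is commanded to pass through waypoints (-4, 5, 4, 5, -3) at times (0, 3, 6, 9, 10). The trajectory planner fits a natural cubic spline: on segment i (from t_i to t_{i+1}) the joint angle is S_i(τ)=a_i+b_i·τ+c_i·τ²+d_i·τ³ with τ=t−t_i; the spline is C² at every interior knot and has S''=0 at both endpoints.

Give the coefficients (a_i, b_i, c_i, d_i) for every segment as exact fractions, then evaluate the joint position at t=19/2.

Δ: Δ0=3, Δ1=-1/3, Δ2=1/3, Δ3=-8
row 1: diag=12, rhs=-20; c'=1/4, d'=-5/3
row 2: denom=12−3·1/4=45/4; d'=(4−3·-5/3)/(45/4)=4/5
row 3: denom=8−3·4/15=36/5; d'=(-50−3·4/5)/(36/5)=-131/18
back: M3=-131/18
back: M2=4/5−4/15·-131/18=74/27
back: M1=-5/3−1/4·74/27=-127/54
M: M0=0, M1=-127/54, M2=74/27, M3=-131/18, M4=0
seg 0: a=-4, c=M0/2=0, d=(M1−M0)/(6·3)=-127/972, b=Δ0−h0·(2M0+M1)/6=451/108
seg 1: a=5, c=M1/2=-127/108, d=(M2−M1)/(6·3)=275/972, b=Δ1−h1·(2M1+M2)/6=35/54
seg 2: a=4, c=M2/2=37/27, d=(M3−M2)/(6·3)=-541/972, b=Δ2−h2·(2M2+M3)/6=133/108
seg 3: a=5, c=M3/2=-131/36, d=(M4−M3)/(6·1)=131/108, b=Δ3−h3·(2M3+M4)/6=-301/54
t_q=19/2 → seg 3, τ=1/2; S=5+-301/54·τ+-131/36·τ²+131/108·τ³=419/288

  seg 0: a=-4 b=451/108 c=0 d=-127/972
  seg 1: a=5 b=35/54 c=-127/108 d=275/972
  seg 2: a=4 b=133/108 c=37/27 d=-541/972
  seg 3: a=5 b=-301/54 c=-131/36 d=131/108
S(19/2) = 419/288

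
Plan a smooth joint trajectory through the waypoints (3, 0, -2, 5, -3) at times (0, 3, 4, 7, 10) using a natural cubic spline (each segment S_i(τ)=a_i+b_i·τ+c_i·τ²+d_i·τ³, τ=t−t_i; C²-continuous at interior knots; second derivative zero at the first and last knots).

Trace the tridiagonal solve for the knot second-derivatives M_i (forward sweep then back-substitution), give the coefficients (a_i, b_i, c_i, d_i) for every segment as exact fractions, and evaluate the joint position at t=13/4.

  seg 0: a=3 b=-37/114 c=0 d=-77/1026
  seg 1: a=0 b=-134/57 c=-77/114 d=39/38
  seg 2: a=-2 b=-71/114 c=137/57 d=-485/1026
  seg 3: a=5 b=59/57 c=-211/114 d=211/1026
S(13/4) = -1493/2432

Δ: Δ0=-1, Δ1=-2, Δ2=7/3, Δ3=-8/3
row 1: diag=8, rhs=-6; c'=1/8, d'=-3/4
row 2: denom=8−1·1/8=63/8; d'=(26−1·-3/4)/(63/8)=214/63
row 3: denom=12−3·8/21=76/7; d'=(-30−3·214/63)/(76/7)=-211/57
back: M3=-211/57
back: M2=214/63−8/21·-211/57=274/57
back: M1=-3/4−1/8·274/57=-77/57
M: M0=0, M1=-77/57, M2=274/57, M3=-211/57, M4=0
seg 0: a=3, c=M0/2=0, d=(M1−M0)/(6·3)=-77/1026, b=Δ0−h0·(2M0+M1)/6=-37/114
seg 1: a=0, c=M1/2=-77/114, d=(M2−M1)/(6·1)=39/38, b=Δ1−h1·(2M1+M2)/6=-134/57
seg 2: a=-2, c=M2/2=137/57, d=(M3−M2)/(6·3)=-485/1026, b=Δ2−h2·(2M2+M3)/6=-71/114
seg 3: a=5, c=M3/2=-211/114, d=(M4−M3)/(6·3)=211/1026, b=Δ3−h3·(2M3+M4)/6=59/57
t_q=13/4 → seg 1, τ=1/4; S=0+-134/57·τ+-77/114·τ²+39/38·τ³=-1493/2432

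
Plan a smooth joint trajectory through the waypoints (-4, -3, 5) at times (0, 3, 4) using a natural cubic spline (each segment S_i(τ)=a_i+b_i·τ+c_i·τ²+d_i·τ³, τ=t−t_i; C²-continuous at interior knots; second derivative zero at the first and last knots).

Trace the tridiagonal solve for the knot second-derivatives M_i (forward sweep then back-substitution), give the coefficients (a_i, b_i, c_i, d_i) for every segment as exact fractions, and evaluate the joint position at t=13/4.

  seg 0: a=-4 b=-61/24 c=0 d=23/72
  seg 1: a=-3 b=73/12 c=23/8 d=-23/24
S(13/4) = -673/512

Δ: Δ0=1/3, Δ1=8
row 1: diag=8, rhs=46; c'=1/8, d'=23/4
back: M1=23/4
M: M0=0, M1=23/4, M2=0
seg 0: a=-4, c=M0/2=0, d=(M1−M0)/(6·3)=23/72, b=Δ0−h0·(2M0+M1)/6=-61/24
seg 1: a=-3, c=M1/2=23/8, d=(M2−M1)/(6·1)=-23/24, b=Δ1−h1·(2M1+M2)/6=73/12
t_q=13/4 → seg 1, τ=1/4; S=-3+73/12·τ+23/8·τ²+-23/24·τ³=-673/512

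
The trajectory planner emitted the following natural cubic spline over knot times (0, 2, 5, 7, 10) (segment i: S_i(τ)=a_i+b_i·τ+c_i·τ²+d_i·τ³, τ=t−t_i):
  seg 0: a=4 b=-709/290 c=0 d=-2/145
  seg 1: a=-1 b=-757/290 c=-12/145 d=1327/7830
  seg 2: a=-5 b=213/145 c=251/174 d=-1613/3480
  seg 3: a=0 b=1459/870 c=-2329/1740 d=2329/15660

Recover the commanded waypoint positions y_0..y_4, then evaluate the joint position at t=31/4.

y_0=4 y_1=-1 y_2=-5 y_3=0 y_4=-3
S(31/4) = 21069/37120

y_0 = S_0(0) = a_0 = 4
y_1 = S_1(0) = a_1 = -1
y_2 = S_2(0) = a_2 = -5
y_3 = S_3(0) = a_3 = 0
y_4 = S_3(3) = -3
t_q=31/4 is in segment 3 (τ=3/4); S_3(τ)=21069/37120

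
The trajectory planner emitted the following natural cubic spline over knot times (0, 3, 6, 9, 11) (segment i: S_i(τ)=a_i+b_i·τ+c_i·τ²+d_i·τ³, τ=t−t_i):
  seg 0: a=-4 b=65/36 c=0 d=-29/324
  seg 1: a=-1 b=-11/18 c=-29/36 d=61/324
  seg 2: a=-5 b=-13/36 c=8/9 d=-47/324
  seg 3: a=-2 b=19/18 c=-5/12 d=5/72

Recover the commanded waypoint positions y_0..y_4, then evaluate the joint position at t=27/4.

y_0=-4 y_1=-1 y_2=-5 y_3=-2 y_4=-1
S(27/4) = -1237/256

y_0 = S_0(0) = a_0 = -4
y_1 = S_1(0) = a_1 = -1
y_2 = S_2(0) = a_2 = -5
y_3 = S_3(0) = a_3 = -2
y_4 = S_3(2) = -1
t_q=27/4 is in segment 2 (τ=3/4); S_2(τ)=-1237/256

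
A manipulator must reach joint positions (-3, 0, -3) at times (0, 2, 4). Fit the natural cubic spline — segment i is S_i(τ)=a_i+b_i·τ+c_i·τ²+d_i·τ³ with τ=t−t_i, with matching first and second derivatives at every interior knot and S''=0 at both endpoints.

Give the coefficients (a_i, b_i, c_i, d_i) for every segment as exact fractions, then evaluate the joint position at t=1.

  seg 0: a=-3 b=9/4 c=0 d=-3/16
  seg 1: a=0 b=0 c=-9/8 d=3/16
S(1) = -15/16

Δ: Δ0=3/2, Δ1=-3/2
row 1: diag=8, rhs=-18; c'=1/4, d'=-9/4
back: M1=-9/4
M: M0=0, M1=-9/4, M2=0
seg 0: a=-3, c=M0/2=0, d=(M1−M0)/(6·2)=-3/16, b=Δ0−h0·(2M0+M1)/6=9/4
seg 1: a=0, c=M1/2=-9/8, d=(M2−M1)/(6·2)=3/16, b=Δ1−h1·(2M1+M2)/6=0
t_q=1 → seg 0, τ=1; S=-3+9/4·τ+0·τ²+-3/16·τ³=-15/16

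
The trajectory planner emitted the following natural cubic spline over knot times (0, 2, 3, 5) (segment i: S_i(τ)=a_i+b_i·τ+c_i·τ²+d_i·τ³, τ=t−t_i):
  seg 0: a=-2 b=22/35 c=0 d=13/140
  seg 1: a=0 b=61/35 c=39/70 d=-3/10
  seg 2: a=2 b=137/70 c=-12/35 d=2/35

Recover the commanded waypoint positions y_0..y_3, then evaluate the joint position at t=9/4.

y_0 = S_0(0) = a_0 = -2
y_1 = S_1(0) = a_1 = 0
y_2 = S_2(0) = a_2 = 2
y_3 = S_2(2) = 5
t_q=9/4 is in segment 1 (τ=1/4); S_1(τ)=2087/4480

y_0=-2 y_1=0 y_2=2 y_3=5
S(9/4) = 2087/4480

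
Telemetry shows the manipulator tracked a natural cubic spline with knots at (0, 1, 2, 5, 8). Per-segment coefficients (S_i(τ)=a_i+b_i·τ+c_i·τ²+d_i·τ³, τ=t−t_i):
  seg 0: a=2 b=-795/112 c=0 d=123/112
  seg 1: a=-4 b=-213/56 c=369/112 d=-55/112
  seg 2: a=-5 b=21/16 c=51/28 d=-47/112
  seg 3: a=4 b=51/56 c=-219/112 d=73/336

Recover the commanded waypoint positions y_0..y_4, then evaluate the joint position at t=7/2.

y_0=2 y_1=-4 y_2=-5 y_3=4 y_4=-5
S(7/2) = -313/896

y_0 = S_0(0) = a_0 = 2
y_1 = S_1(0) = a_1 = -4
y_2 = S_2(0) = a_2 = -5
y_3 = S_3(0) = a_3 = 4
y_4 = S_3(3) = -5
t_q=7/2 is in segment 2 (τ=3/2); S_2(τ)=-313/896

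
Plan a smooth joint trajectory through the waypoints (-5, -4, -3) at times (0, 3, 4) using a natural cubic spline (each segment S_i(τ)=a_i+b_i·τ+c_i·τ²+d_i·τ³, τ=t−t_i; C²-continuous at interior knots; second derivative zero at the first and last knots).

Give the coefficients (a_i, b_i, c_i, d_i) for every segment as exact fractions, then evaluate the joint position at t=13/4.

  seg 0: a=-5 b=1/12 c=0 d=1/36
  seg 1: a=-4 b=5/6 c=1/4 d=-1/12
S(13/4) = -967/256

Δ: Δ0=1/3, Δ1=1
row 1: diag=8, rhs=4; c'=1/8, d'=1/2
back: M1=1/2
M: M0=0, M1=1/2, M2=0
seg 0: a=-5, c=M0/2=0, d=(M1−M0)/(6·3)=1/36, b=Δ0−h0·(2M0+M1)/6=1/12
seg 1: a=-4, c=M1/2=1/4, d=(M2−M1)/(6·1)=-1/12, b=Δ1−h1·(2M1+M2)/6=5/6
t_q=13/4 → seg 1, τ=1/4; S=-4+5/6·τ+1/4·τ²+-1/12·τ³=-967/256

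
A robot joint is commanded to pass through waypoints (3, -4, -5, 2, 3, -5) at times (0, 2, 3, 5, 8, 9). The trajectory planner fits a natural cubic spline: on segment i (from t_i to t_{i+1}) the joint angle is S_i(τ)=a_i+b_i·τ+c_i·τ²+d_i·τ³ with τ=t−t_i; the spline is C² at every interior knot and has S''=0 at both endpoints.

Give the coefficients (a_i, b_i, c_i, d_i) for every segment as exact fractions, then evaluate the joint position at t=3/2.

  seg 0: a=3 b=-56131/13758 c=0 d=3989/27516
  seg 1: a=-4 b=-32197/13758 c=3989/4586 d=3236/6879
  seg 2: a=-5 b=11153/13758 c=10461/4586 d=-12883/27516
  seg 3: a=2 b=59387/13758 c=-1211/2293 d=-3667/13758
  seg 4: a=3 b=-41609/6879 c=-13423/4586 d=13423/13758
S(3/2) = -193019/73376

Δ: Δ0=-7/2, Δ1=-1, Δ2=7/2, Δ3=1/3, Δ4=-8
row 1: diag=6, rhs=15; c'=1/6, d'=5/2
row 2: denom=6−1·1/6=35/6; d'=(27−1·5/2)/(35/6)=21/5
row 3: denom=10−2·12/35=326/35; d'=(-19−2·21/5)/(326/35)=-959/326
row 4: denom=8−3·105/326=2293/326; d'=(-50−3·-959/326)/(2293/326)=-13423/2293
back: M4=-13423/2293
back: M3=-959/326−105/326·-13423/2293=-2422/2293
back: M2=21/5−12/35·-2422/2293=10461/2293
back: M1=5/2−1/6·10461/2293=3989/2293
M: M0=0, M1=3989/2293, M2=10461/2293, M3=-2422/2293, M4=-13423/2293, M5=0
seg 0: a=3, c=M0/2=0, d=(M1−M0)/(6·2)=3989/27516, b=Δ0−h0·(2M0+M1)/6=-56131/13758
seg 1: a=-4, c=M1/2=3989/4586, d=(M2−M1)/(6·1)=3236/6879, b=Δ1−h1·(2M1+M2)/6=-32197/13758
seg 2: a=-5, c=M2/2=10461/4586, d=(M3−M2)/(6·2)=-12883/27516, b=Δ2−h2·(2M2+M3)/6=11153/13758
seg 3: a=2, c=M3/2=-1211/2293, d=(M4−M3)/(6·3)=-3667/13758, b=Δ3−h3·(2M3+M4)/6=59387/13758
seg 4: a=3, c=M4/2=-13423/4586, d=(M5−M4)/(6·1)=13423/13758, b=Δ4−h4·(2M4+M5)/6=-41609/6879
t_q=3/2 → seg 0, τ=3/2; S=3+-56131/13758·τ+0·τ²+3989/27516·τ³=-193019/73376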